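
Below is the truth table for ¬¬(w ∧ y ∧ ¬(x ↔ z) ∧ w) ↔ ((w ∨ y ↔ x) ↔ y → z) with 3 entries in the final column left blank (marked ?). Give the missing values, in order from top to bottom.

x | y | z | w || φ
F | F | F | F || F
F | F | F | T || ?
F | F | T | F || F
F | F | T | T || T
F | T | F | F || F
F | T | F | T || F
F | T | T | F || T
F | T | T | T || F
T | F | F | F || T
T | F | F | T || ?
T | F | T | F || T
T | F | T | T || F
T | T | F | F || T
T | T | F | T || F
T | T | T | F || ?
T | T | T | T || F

T, F, F

Row x=F, y=F, z=F, w=T: ¬¬(w ∧ y ∧ ¬(x ↔ z) ∧ w) = F, ((w ∨ y ↔ x) ↔ y → z) = F, so the formula = T.
Row x=T, y=F, z=F, w=T: ¬¬(w ∧ y ∧ ¬(x ↔ z) ∧ w) = F, ((w ∨ y ↔ x) ↔ y → z) = T, so the formula = F.
Row x=T, y=T, z=T, w=F: ¬¬(w ∧ y ∧ ¬(x ↔ z) ∧ w) = F, ((w ∨ y ↔ x) ↔ y → z) = T, so the formula = F.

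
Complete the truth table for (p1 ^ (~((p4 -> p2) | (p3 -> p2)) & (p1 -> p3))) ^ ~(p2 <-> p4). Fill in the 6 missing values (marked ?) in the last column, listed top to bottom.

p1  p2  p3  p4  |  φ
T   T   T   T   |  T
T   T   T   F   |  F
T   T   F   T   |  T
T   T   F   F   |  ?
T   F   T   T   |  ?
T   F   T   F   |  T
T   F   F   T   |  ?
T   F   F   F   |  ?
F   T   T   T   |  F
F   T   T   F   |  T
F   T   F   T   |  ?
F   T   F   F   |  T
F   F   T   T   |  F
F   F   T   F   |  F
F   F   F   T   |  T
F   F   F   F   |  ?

Row p1=T, p2=T, p3=F, p4=F: (p1 ^ (~((p4 -> p2) | (p3 -> p2)) & (p1 -> p3))) = T, ~(p2 <-> p4) = T, so the formula = F.
Row p1=T, p2=F, p3=T, p4=T: (p1 ^ (~((p4 -> p2) | (p3 -> p2)) & (p1 -> p3))) = F, ~(p2 <-> p4) = T, so the formula = T.
Row p1=T, p2=F, p3=F, p4=T: (p1 ^ (~((p4 -> p2) | (p3 -> p2)) & (p1 -> p3))) = T, ~(p2 <-> p4) = T, so the formula = F.
Row p1=T, p2=F, p3=F, p4=F: (p1 ^ (~((p4 -> p2) | (p3 -> p2)) & (p1 -> p3))) = T, ~(p2 <-> p4) = F, so the formula = T.
Row p1=F, p2=T, p3=F, p4=T: (p1 ^ (~((p4 -> p2) | (p3 -> p2)) & (p1 -> p3))) = F, ~(p2 <-> p4) = F, so the formula = F.
Row p1=F, p2=F, p3=F, p4=F: (p1 ^ (~((p4 -> p2) | (p3 -> p2)) & (p1 -> p3))) = F, ~(p2 <-> p4) = F, so the formula = F.

F, T, F, T, F, F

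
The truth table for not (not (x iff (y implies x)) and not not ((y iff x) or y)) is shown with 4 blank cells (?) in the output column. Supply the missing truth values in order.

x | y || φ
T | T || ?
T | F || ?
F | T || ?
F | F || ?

Row x=T, y=T: not (x iff (y implies x)) = F, not not ((y iff x) or y) = T, (not (x iff (y implies x)) and not not ((y iff x) or y)) = F, so the formula = T.
Row x=T, y=F: not (x iff (y implies x)) = F, not not ((y iff x) or y) = F, (not (x iff (y implies x)) and not not ((y iff x) or y)) = F, so the formula = T.
Row x=F, y=T: not (x iff (y implies x)) = F, not not ((y iff x) or y) = T, (not (x iff (y implies x)) and not not ((y iff x) or y)) = F, so the formula = T.
Row x=F, y=F: not (x iff (y implies x)) = T, not not ((y iff x) or y) = T, (not (x iff (y implies x)) and not not ((y iff x) or y)) = T, so the formula = F.

T, T, T, F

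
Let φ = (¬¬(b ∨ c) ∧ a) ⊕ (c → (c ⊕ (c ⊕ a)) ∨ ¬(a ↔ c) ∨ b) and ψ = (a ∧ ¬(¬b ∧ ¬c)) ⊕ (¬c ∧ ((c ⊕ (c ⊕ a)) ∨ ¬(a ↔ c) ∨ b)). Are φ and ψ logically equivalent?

  a   |   b   |   c   |   φ   |   ψ  
----- | ----- | ----- | ----- | -----
 True |  True |  True | False |  True
 True |  True | False | False | False
 True | False |  True | False |  True
 True | False | False |  True |  True
False |  True |  True |  True | False
False |  True | False |  True |  True
False | False |  True |  True | False
False | False | False |  True | False
The columns differ at a=True, b=True, c=True (φ=False, ψ=True), so they are not equivalent.

not equivalent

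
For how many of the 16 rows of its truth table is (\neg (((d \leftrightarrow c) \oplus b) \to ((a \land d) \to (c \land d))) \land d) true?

a  b  c  d  |  φ
T  T  T  T  |  F
T  T  T  F  |  F
T  T  F  T  |  T
T  T  F  F  |  F
T  F  T  T  |  F
T  F  T  F  |  F
T  F  F  T  |  F
T  F  F  F  |  F
F  T  T  T  |  F
F  T  T  F  |  F
F  T  F  T  |  F
F  T  F  F  |  F
F  F  T  T  |  F
F  F  T  F  |  F
F  F  F  T  |  F
F  F  F  F  |  F
The formula is true on 1 of the 16 rows.

1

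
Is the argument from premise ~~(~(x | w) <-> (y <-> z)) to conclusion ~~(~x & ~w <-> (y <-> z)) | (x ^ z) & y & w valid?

x | y | z | w | φ | ψ
- | - | - | - | - | -
T | T | T | T | F | F
T | T | T | F | F | F
T | T | F | T | T | T
T | T | F | F | T | T
T | F | T | T | T | T
T | F | T | F | T | T
T | F | F | T | F | F
T | F | F | F | F | F
F | T | T | T | F | T
F | T | T | F | T | T
F | T | F | T | T | T
F | T | F | F | F | F
F | F | T | T | T | T
F | F | T | F | F | F
F | F | F | T | F | F
F | F | F | F | T | T
In every row where φ is true, ψ is also true, so φ ⊨ ψ.

yes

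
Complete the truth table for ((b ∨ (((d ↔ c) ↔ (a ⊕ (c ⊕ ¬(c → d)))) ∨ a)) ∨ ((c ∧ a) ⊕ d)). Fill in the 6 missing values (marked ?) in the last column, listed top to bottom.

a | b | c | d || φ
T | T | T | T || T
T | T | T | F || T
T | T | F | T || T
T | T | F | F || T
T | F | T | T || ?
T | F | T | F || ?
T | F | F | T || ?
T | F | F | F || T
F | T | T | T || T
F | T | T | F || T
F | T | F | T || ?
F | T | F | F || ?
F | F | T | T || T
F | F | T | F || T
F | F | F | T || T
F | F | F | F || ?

Row a=T, b=F, c=T, d=T: (b ∨ (((d ↔ c) ↔ (a ⊕ (c ⊕ ¬(c → d)))) ∨ a)) = T, ((c ∧ a) ⊕ d) = F, so the formula = T.
Row a=T, b=F, c=T, d=F: (b ∨ (((d ↔ c) ↔ (a ⊕ (c ⊕ ¬(c → d)))) ∨ a)) = T, ((c ∧ a) ⊕ d) = T, so the formula = T.
Row a=T, b=F, c=F, d=T: (b ∨ (((d ↔ c) ↔ (a ⊕ (c ⊕ ¬(c → d)))) ∨ a)) = T, ((c ∧ a) ⊕ d) = T, so the formula = T.
Row a=F, b=T, c=F, d=T: (b ∨ (((d ↔ c) ↔ (a ⊕ (c ⊕ ¬(c → d)))) ∨ a)) = T, ((c ∧ a) ⊕ d) = T, so the formula = T.
Row a=F, b=T, c=F, d=F: (b ∨ (((d ↔ c) ↔ (a ⊕ (c ⊕ ¬(c → d)))) ∨ a)) = T, ((c ∧ a) ⊕ d) = F, so the formula = T.
Row a=F, b=F, c=F, d=F: (b ∨ (((d ↔ c) ↔ (a ⊕ (c ⊕ ¬(c → d)))) ∨ a)) = F, ((c ∧ a) ⊕ d) = F, so the formula = F.

T, T, T, T, T, F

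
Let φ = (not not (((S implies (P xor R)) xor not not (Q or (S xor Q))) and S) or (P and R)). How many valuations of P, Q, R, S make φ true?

P | Q | R | S | φ
- | - | - | - | -
F | F | F | F | F
F | F | F | T | T
F | F | T | F | F
F | F | T | T | F
F | T | F | F | F
F | T | F | T | T
F | T | T | F | F
F | T | T | T | F
T | F | F | F | F
T | F | F | T | F
T | F | T | F | T
T | F | T | T | T
T | T | F | F | F
T | T | F | T | F
T | T | T | F | T
T | T | T | T | T
The formula is true on 6 of the 16 rows.

6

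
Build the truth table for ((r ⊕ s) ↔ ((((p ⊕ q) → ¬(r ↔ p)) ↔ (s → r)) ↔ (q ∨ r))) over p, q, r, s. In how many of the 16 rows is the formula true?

10

p  q  r  s  |  (r ⊕ s)  (p ⊕ q)  (r ↔ p)  ¬(r ↔ p)  ((p ⊕ q) → ¬(r ↔ p))  (s → r)  (q ∨ r)  φ
0  0  0  0  |     0        0        1        0               1               1        0     1
0  0  0  1  |     1        0        1        0               1               0        0     1
0  0  1  0  |     1        0        0        1               1               1        1     1
0  0  1  1  |     0        0        0        1               1               1        1     0
0  1  0  0  |     0        1        1        0               0               1        1     1
0  1  0  1  |     1        1        1        0               0               0        1     1
0  1  1  0  |     1        1        0        1               1               1        1     1
0  1  1  1  |     0        1        0        1               1               1        1     0
1  0  0  0  |     0        1        0        1               1               1        0     1
1  0  0  1  |     1        1        0        1               1               0        0     1
1  0  1  0  |     1        1        1        0               0               1        1     0
1  0  1  1  |     0        1        1        0               0               1        1     1
1  1  0  0  |     0        0        0        1               1               1        1     0
1  1  0  1  |     1        0        0        1               1               0        1     0
1  1  1  0  |     1        0        1        0               1               1        1     1
1  1  1  1  |     0        0        1        0               1               1        1     0
The formula is true on 10 of the 16 rows.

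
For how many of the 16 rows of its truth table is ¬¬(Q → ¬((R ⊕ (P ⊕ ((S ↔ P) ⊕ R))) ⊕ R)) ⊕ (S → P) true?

P | Q | R | S | (S ↔ P) | ((S ↔ P) ⊕ R) | (P ⊕ ((S ↔ P) ⊕ R)) | (R ⊕ (P ⊕ ((S ↔ P) ⊕ R))) | (S → P) | φ
- | - | - | - | ------- | ------------- | ------------------- | ------------------------- | ------- | -
F | F | F | F |    T    |       T       |          T          |             T             |    T    | F
F | F | F | T |    F    |       F       |          F          |             F             |    F    | T
F | F | T | F |    T    |       F       |          F          |             T             |    T    | F
F | F | T | T |    F    |       T       |          T          |             F             |    F    | T
F | T | F | F |    T    |       T       |          T          |             T             |    T    | T
F | T | F | T |    F    |       F       |          F          |             F             |    F    | T
F | T | T | F |    T    |       F       |          F          |             T             |    T    | F
F | T | T | T |    F    |       T       |          T          |             F             |    F    | F
T | F | F | F |    F    |       F       |          T          |             T             |    T    | F
T | F | F | T |    T    |       T       |          F          |             F             |    T    | F
T | F | T | F |    F    |       T       |          F          |             T             |    T    | F
T | F | T | T |    T    |       F       |          T          |             F             |    T    | F
T | T | F | F |    F    |       F       |          T          |             T             |    T    | T
T | T | F | T |    T    |       T       |          F          |             F             |    T    | F
T | T | T | F |    F    |       T       |          F          |             T             |    T    | F
T | T | T | T |    T    |       F       |          T          |             F             |    T    | T
The formula is true on 6 of the 16 rows.

6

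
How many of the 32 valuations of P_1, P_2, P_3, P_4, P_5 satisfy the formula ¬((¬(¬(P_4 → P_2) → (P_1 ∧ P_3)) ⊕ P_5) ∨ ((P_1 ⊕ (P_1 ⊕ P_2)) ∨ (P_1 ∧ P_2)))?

8

P_1 | P_2 | P_3 | P_4 | P_5 || φ
 T  |  T  |  T  |  T  |  T  || F
 T  |  T  |  T  |  T  |  F  || F
 T  |  T  |  T  |  F  |  T  || F
 T  |  T  |  T  |  F  |  F  || F
 T  |  T  |  F  |  T  |  T  || F
 T  |  T  |  F  |  T  |  F  || F
 T  |  T  |  F  |  F  |  T  || F
 T  |  T  |  F  |  F  |  F  || F
 T  |  F  |  T  |  T  |  T  || F
 T  |  F  |  T  |  T  |  F  || T
 T  |  F  |  T  |  F  |  T  || F
 T  |  F  |  T  |  F  |  F  || T
 T  |  F  |  F  |  T  |  T  || T
 T  |  F  |  F  |  T  |  F  || F
 T  |  F  |  F  |  F  |  T  || F
 T  |  F  |  F  |  F  |  F  || T
 F  |  T  |  T  |  T  |  T  || F
 F  |  T  |  T  |  T  |  F  || F
 F  |  T  |  T  |  F  |  T  || F
 F  |  T  |  T  |  F  |  F  || F
 F  |  T  |  F  |  T  |  T  || F
 F  |  T  |  F  |  T  |  F  || F
 F  |  T  |  F  |  F  |  T  || F
 F  |  T  |  F  |  F  |  F  || F
 F  |  F  |  T  |  T  |  T  || T
 F  |  F  |  T  |  T  |  F  || F
 F  |  F  |  T  |  F  |  T  || F
 F  |  F  |  T  |  F  |  F  || T
 F  |  F  |  F  |  T  |  T  || T
 F  |  F  |  F  |  T  |  F  || F
 F  |  F  |  F  |  F  |  T  || F
 F  |  F  |  F  |  F  |  F  || T
The formula is true on 8 of the 32 rows.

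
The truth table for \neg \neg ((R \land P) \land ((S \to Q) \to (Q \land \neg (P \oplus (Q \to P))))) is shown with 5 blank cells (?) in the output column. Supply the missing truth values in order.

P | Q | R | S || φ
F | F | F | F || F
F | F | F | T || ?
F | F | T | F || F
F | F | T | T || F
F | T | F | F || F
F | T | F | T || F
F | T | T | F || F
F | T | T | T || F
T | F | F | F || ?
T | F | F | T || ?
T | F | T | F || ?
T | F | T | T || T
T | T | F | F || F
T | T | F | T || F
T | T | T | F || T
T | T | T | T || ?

Row P=F, Q=F, R=F, S=T: ((R \land P) \land ((S \to Q) \to (Q \land \neg (P \oplus (Q \to P))))) = F, \neg ((R \land P) \land ((S \to Q) \to (Q \land \neg (P \oplus (Q \to P))))) = T, so the formula = F.
Row P=T, Q=F, R=F, S=F: ((R \land P) \land ((S \to Q) \to (Q \land \neg (P \oplus (Q \to P))))) = F, \neg ((R \land P) \land ((S \to Q) \to (Q \land \neg (P \oplus (Q \to P))))) = T, so the formula = F.
Row P=T, Q=F, R=F, S=T: ((R \land P) \land ((S \to Q) \to (Q \land \neg (P \oplus (Q \to P))))) = F, \neg ((R \land P) \land ((S \to Q) \to (Q \land \neg (P \oplus (Q \to P))))) = T, so the formula = F.
Row P=T, Q=F, R=T, S=F: ((R \land P) \land ((S \to Q) \to (Q \land \neg (P \oplus (Q \to P))))) = F, \neg ((R \land P) \land ((S \to Q) \to (Q \land \neg (P \oplus (Q \to P))))) = T, so the formula = F.
Row P=T, Q=T, R=T, S=T: ((R \land P) \land ((S \to Q) \to (Q \land \neg (P \oplus (Q \to P))))) = T, \neg ((R \land P) \land ((S \to Q) \to (Q \land \neg (P \oplus (Q \to P))))) = F, so the formula = T.

F, F, F, F, T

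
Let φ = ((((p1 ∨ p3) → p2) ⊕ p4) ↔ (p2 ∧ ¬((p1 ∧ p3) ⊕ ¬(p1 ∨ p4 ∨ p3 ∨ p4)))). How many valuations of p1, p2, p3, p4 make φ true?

  p1     p2     p3     p4   |    φ  
 True   True   True   True  |   True
 True   True   True  False  |  False
 True   True  False   True  |  False
 True   True  False  False  |   True
 True  False   True   True  |  False
 True  False   True  False  |   True
 True  False  False   True  |  False
 True  False  False  False  |   True
False   True   True   True  |  False
False   True   True  False  |   True
False   True  False   True  |  False
False   True  False  False  |  False
False  False   True   True  |  False
False  False   True  False  |   True
False  False  False   True  |   True
False  False  False  False  |  False
The formula is true on 7 of the 16 rows.

7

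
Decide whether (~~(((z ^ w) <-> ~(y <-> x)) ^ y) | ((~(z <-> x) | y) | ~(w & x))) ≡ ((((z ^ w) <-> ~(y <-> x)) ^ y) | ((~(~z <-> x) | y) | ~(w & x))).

x | y | z | w | φ | ψ
- | - | - | - | - | -
T | T | T | T | T | T
T | T | T | F | T | T
T | T | F | T | T | T
T | T | F | F | T | T
T | F | T | T | F | T
T | F | T | F | T | T
T | F | F | T | T | T
T | F | F | F | T | T
F | T | T | T | T | T
F | T | T | F | T | T
F | T | F | T | T | T
F | T | F | F | T | T
F | F | T | T | T | T
F | F | T | F | T | T
F | F | F | T | T | T
F | F | F | F | T | T
The columns differ at x=T, y=F, z=T, w=T (φ=F, ψ=T), so they are not equivalent.

not equivalent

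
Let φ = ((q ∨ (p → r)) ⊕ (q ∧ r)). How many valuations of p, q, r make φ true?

p | q | r | ((q ∨ (p → r)) ⊕ (q ∧ r))
- | - | - | -------------------------
F | F | F |             T            
F | F | T |             T            
F | T | F |             T            
F | T | T |             F            
T | F | F |             F            
T | F | T |             T            
T | T | F |             T            
T | T | T |             F            
The formula is true on 5 of the 8 rows.

5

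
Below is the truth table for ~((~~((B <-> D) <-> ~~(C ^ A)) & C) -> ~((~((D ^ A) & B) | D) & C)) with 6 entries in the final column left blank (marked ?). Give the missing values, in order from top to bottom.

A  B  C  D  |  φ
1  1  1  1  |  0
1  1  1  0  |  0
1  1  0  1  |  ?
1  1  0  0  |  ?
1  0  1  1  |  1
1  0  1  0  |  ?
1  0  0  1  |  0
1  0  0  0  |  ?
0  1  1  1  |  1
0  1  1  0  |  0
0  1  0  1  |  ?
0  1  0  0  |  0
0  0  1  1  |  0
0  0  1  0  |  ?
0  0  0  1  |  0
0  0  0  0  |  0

Row A=1, B=1, C=0, D=1: (~~((B <-> D) <-> ~~(C ^ A)) & C) = 0, ~((~((D ^ A) & B) | D) & C) = 1, ((~~((B <-> D) <-> ~~(C ^ A)) & C) -> ~((~((D ^ A) & B) | D) & C)) = 1, so the formula = 0.
Row A=1, B=1, C=0, D=0: (~~((B <-> D) <-> ~~(C ^ A)) & C) = 0, ~((~((D ^ A) & B) | D) & C) = 1, ((~~((B <-> D) <-> ~~(C ^ A)) & C) -> ~((~((D ^ A) & B) | D) & C)) = 1, so the formula = 0.
Row A=1, B=0, C=1, D=0: (~~((B <-> D) <-> ~~(C ^ A)) & C) = 0, ~((~((D ^ A) & B) | D) & C) = 0, ((~~((B <-> D) <-> ~~(C ^ A)) & C) -> ~((~((D ^ A) & B) | D) & C)) = 1, so the formula = 0.
Row A=1, B=0, C=0, D=0: (~~((B <-> D) <-> ~~(C ^ A)) & C) = 0, ~((~((D ^ A) & B) | D) & C) = 1, ((~~((B <-> D) <-> ~~(C ^ A)) & C) -> ~((~((D ^ A) & B) | D) & C)) = 1, so the formula = 0.
Row A=0, B=1, C=0, D=1: (~~((B <-> D) <-> ~~(C ^ A)) & C) = 0, ~((~((D ^ A) & B) | D) & C) = 1, ((~~((B <-> D) <-> ~~(C ^ A)) & C) -> ~((~((D ^ A) & B) | D) & C)) = 1, so the formula = 0.
Row A=0, B=0, C=1, D=0: (~~((B <-> D) <-> ~~(C ^ A)) & C) = 1, ~((~((D ^ A) & B) | D) & C) = 0, ((~~((B <-> D) <-> ~~(C ^ A)) & C) -> ~((~((D ^ A) & B) | D) & C)) = 0, so the formula = 1.

0, 0, 0, 0, 0, 1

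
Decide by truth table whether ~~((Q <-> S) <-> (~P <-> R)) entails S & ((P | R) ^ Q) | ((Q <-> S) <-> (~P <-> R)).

P  Q  R  S  |  φ  ψ
T  T  T  T  |  F  F
T  T  T  F  |  T  T
T  T  F  T  |  T  T
T  T  F  F  |  F  F
T  F  T  T  |  T  T
T  F  T  F  |  F  F
T  F  F  T  |  F  T
T  F  F  F  |  T  T
F  T  T  T  |  T  T
F  T  T  F  |  F  F
F  T  F  T  |  F  T
F  T  F  F  |  T  T
F  F  T  T  |  F  T
F  F  T  F  |  T  T
F  F  F  T  |  T  T
F  F  F  F  |  F  F
In every row where φ is true, ψ is also true, so φ ⊨ ψ.

yes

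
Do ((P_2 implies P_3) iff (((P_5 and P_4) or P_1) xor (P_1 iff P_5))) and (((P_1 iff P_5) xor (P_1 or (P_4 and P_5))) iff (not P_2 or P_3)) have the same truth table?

equivalent

P_1 | P_2 | P_3 | P_4 | P_5 | φ | ψ
--- | --- | --- | --- | --- | - | -
 T  |  T  |  T  |  T  |  T  | F | F
 T  |  T  |  T  |  T  |  F  | T | T
 T  |  T  |  T  |  F  |  T  | F | F
 T  |  T  |  T  |  F  |  F  | T | T
 T  |  T  |  F  |  T  |  T  | T | T
 T  |  T  |  F  |  T  |  F  | F | F
 T  |  T  |  F  |  F  |  T  | T | T
 T  |  T  |  F  |  F  |  F  | F | F
 T  |  F  |  T  |  T  |  T  | F | F
 T  |  F  |  T  |  T  |  F  | T | T
 T  |  F  |  T  |  F  |  T  | F | F
 T  |  F  |  T  |  F  |  F  | T | T
 T  |  F  |  F  |  T  |  T  | F | F
 T  |  F  |  F  |  T  |  F  | T | T
 T  |  F  |  F  |  F  |  T  | F | F
 T  |  F  |  F  |  F  |  F  | T | T
 F  |  T  |  T  |  T  |  T  | T | T
 F  |  T  |  T  |  T  |  F  | T | T
 F  |  T  |  T  |  F  |  T  | F | F
 F  |  T  |  T  |  F  |  F  | T | T
 F  |  T  |  F  |  T  |  T  | F | F
 F  |  T  |  F  |  T  |  F  | F | F
 F  |  T  |  F  |  F  |  T  | T | T
 F  |  T  |  F  |  F  |  F  | F | F
 F  |  F  |  T  |  T  |  T  | T | T
 F  |  F  |  T  |  T  |  F  | T | T
 F  |  F  |  T  |  F  |  T  | F | F
 F  |  F  |  T  |  F  |  F  | T | T
 F  |  F  |  F  |  T  |  T  | T | T
 F  |  F  |  F  |  T  |  F  | T | T
 F  |  F  |  F  |  F  |  T  | F | F
 F  |  F  |  F  |  F  |  F  | T | T
The columns for φ and ψ agree on every row, so they are logically equivalent.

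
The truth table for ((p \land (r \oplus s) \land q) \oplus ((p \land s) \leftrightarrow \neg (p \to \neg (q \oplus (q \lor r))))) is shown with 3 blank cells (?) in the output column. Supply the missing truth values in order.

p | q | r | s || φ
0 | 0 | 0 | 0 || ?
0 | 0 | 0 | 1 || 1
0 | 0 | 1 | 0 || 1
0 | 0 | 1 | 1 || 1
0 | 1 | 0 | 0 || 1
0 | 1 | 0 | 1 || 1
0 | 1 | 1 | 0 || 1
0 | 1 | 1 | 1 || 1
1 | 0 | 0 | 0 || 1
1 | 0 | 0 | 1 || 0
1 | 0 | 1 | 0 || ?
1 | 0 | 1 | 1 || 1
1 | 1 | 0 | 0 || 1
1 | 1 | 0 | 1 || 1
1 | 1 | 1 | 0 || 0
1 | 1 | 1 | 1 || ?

1, 0, 0

Row p=0, q=0, r=0, s=0: (p \land (r \oplus s) \land q) = 0, ((p \land s) \leftrightarrow \neg (p \to \neg (q \oplus (q \lor r)))) = 1, so the formula = 1.
Row p=1, q=0, r=1, s=0: (p \land (r \oplus s) \land q) = 0, ((p \land s) \leftrightarrow \neg (p \to \neg (q \oplus (q \lor r)))) = 0, so the formula = 0.
Row p=1, q=1, r=1, s=1: (p \land (r \oplus s) \land q) = 0, ((p \land s) \leftrightarrow \neg (p \to \neg (q \oplus (q \lor r)))) = 0, so the formula = 0.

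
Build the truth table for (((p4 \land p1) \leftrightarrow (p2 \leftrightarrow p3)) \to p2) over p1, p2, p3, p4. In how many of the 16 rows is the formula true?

12

p1 | p2 | p3 | p4 || φ
1  | 1  | 1  | 1  || 1
1  | 1  | 1  | 0  || 1
1  | 1  | 0  | 1  || 1
1  | 1  | 0  | 0  || 1
1  | 0  | 1  | 1  || 1
1  | 0  | 1  | 0  || 0
1  | 0  | 0  | 1  || 0
1  | 0  | 0  | 0  || 1
0  | 1  | 1  | 1  || 1
0  | 1  | 1  | 0  || 1
0  | 1  | 0  | 1  || 1
0  | 1  | 0  | 0  || 1
0  | 0  | 1  | 1  || 0
0  | 0  | 1  | 0  || 0
0  | 0  | 0  | 1  || 1
0  | 0  | 0  | 0  || 1
The formula is true on 12 of the 16 rows.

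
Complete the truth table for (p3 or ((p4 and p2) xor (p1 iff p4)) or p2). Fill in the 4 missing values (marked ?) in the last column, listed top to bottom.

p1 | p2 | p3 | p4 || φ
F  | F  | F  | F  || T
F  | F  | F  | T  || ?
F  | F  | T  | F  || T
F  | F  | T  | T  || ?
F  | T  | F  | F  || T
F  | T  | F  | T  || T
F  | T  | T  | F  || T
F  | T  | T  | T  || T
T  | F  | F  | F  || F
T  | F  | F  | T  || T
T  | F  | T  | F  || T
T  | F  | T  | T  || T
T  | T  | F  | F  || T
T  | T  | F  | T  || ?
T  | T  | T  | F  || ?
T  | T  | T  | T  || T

Row p1=F, p2=F, p3=F, p4=T: ((p4 and p2) xor (p1 iff p4)) = F, so the formula = F.
Row p1=F, p2=F, p3=T, p4=T: ((p4 and p2) xor (p1 iff p4)) = F, so the formula = T.
Row p1=T, p2=T, p3=F, p4=T: ((p4 and p2) xor (p1 iff p4)) = F, so the formula = T.
Row p1=T, p2=T, p3=T, p4=F: ((p4 and p2) xor (p1 iff p4)) = F, so the formula = T.

F, T, T, T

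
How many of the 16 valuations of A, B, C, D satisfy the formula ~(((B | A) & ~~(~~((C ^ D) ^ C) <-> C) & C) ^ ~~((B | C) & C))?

A | B | C | D || φ
0 | 0 | 0 | 0 || 1
0 | 0 | 0 | 1 || 1
0 | 0 | 1 | 0 || 0
0 | 0 | 1 | 1 || 0
0 | 1 | 0 | 0 || 1
0 | 1 | 0 | 1 || 1
0 | 1 | 1 | 0 || 0
0 | 1 | 1 | 1 || 1
1 | 0 | 0 | 0 || 1
1 | 0 | 0 | 1 || 1
1 | 0 | 1 | 0 || 0
1 | 0 | 1 | 1 || 1
1 | 1 | 0 | 0 || 1
1 | 1 | 0 | 1 || 1
1 | 1 | 1 | 0 || 0
1 | 1 | 1 | 1 || 1
The formula is true on 11 of the 16 rows.

11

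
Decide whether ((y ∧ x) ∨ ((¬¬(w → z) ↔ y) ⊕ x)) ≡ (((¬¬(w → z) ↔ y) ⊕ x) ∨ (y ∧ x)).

equivalent

x | y | z | w | φ | ψ
- | - | - | - | - | -
1 | 1 | 1 | 1 | 1 | 1
1 | 1 | 1 | 0 | 1 | 1
1 | 1 | 0 | 1 | 1 | 1
1 | 1 | 0 | 0 | 1 | 1
1 | 0 | 1 | 1 | 1 | 1
1 | 0 | 1 | 0 | 1 | 1
1 | 0 | 0 | 1 | 0 | 0
1 | 0 | 0 | 0 | 1 | 1
0 | 1 | 1 | 1 | 1 | 1
0 | 1 | 1 | 0 | 1 | 1
0 | 1 | 0 | 1 | 0 | 0
0 | 1 | 0 | 0 | 1 | 1
0 | 0 | 1 | 1 | 0 | 0
0 | 0 | 1 | 0 | 0 | 0
0 | 0 | 0 | 1 | 1 | 1
0 | 0 | 0 | 0 | 0 | 0
The columns for φ and ψ agree on every row, so they are logically equivalent.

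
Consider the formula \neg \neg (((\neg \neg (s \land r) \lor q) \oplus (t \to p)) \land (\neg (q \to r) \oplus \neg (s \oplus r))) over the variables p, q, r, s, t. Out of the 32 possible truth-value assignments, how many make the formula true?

p | q | r | s | t | φ
- | - | - | - | - | -
T | T | T | T | T | F
T | T | T | T | F | F
T | T | T | F | T | F
T | T | T | F | F | F
T | T | F | T | T | F
T | T | F | T | F | F
T | T | F | F | T | F
T | T | F | F | F | F
T | F | T | T | T | F
T | F | T | T | F | F
T | F | T | F | T | F
T | F | T | F | F | F
T | F | F | T | T | F
T | F | F | T | F | F
T | F | F | F | T | T
T | F | F | F | F | T
F | T | T | T | T | T
F | T | T | T | F | F
F | T | T | F | T | F
F | T | T | F | F | F
F | T | F | T | T | T
F | T | F | T | F | F
F | T | F | F | T | F
F | T | F | F | F | F
F | F | T | T | T | T
F | F | T | T | F | F
F | F | T | F | T | F
F | F | T | F | F | F
F | F | F | T | T | F
F | F | F | T | F | F
F | F | F | F | T | F
F | F | F | F | F | T
The formula is true on 6 of the 32 rows.

6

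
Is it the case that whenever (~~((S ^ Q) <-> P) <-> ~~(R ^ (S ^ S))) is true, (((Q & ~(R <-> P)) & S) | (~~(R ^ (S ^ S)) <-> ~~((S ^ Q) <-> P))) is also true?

P | Q | R | S || φ | ψ
1 | 1 | 1 | 1 || 0 | 0
1 | 1 | 1 | 0 || 1 | 1
1 | 1 | 0 | 1 || 1 | 1
1 | 1 | 0 | 0 || 0 | 0
1 | 0 | 1 | 1 || 1 | 1
1 | 0 | 1 | 0 || 0 | 0
1 | 0 | 0 | 1 || 0 | 0
1 | 0 | 0 | 0 || 1 | 1
0 | 1 | 1 | 1 || 1 | 1
0 | 1 | 1 | 0 || 0 | 0
0 | 1 | 0 | 1 || 0 | 0
0 | 1 | 0 | 0 || 1 | 1
0 | 0 | 1 | 1 || 0 | 0
0 | 0 | 1 | 0 || 1 | 1
0 | 0 | 0 | 1 || 1 | 1
0 | 0 | 0 | 0 || 0 | 0
In every row where φ is true, ψ is also true, so φ ⊨ ψ.

yes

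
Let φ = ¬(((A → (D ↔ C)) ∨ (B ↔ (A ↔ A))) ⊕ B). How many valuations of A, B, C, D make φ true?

10

A | B | C | D || (D ↔ C) | (A → (D ↔ C)) | (A ↔ A) | (B ↔ (A ↔ A)) | φ
T | T | T | T ||    T    |       T       |    T    |       T       | T
T | T | T | F ||    F    |       F       |    T    |       T       | T
T | T | F | T ||    F    |       F       |    T    |       T       | T
T | T | F | F ||    T    |       T       |    T    |       T       | T
T | F | T | T ||    T    |       T       |    T    |       F       | F
T | F | T | F ||    F    |       F       |    T    |       F       | T
T | F | F | T ||    F    |       F       |    T    |       F       | T
T | F | F | F ||    T    |       T       |    T    |       F       | F
F | T | T | T ||    T    |       T       |    T    |       T       | T
F | T | T | F ||    F    |       T       |    T    |       T       | T
F | T | F | T ||    F    |       T       |    T    |       T       | T
F | T | F | F ||    T    |       T       |    T    |       T       | T
F | F | T | T ||    T    |       T       |    T    |       F       | F
F | F | T | F ||    F    |       T       |    T    |       F       | F
F | F | F | T ||    F    |       T       |    T    |       F       | F
F | F | F | F ||    T    |       T       |    T    |       F       | F
The formula is true on 10 of the 16 rows.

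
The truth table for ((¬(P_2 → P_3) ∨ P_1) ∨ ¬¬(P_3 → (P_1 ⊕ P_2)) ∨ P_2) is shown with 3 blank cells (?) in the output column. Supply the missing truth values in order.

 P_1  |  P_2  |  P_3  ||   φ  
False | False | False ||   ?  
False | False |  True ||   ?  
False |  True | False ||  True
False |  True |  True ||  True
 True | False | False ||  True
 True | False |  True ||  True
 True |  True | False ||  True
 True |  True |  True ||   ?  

True, False, True

Row P_1=False, P_2=False, P_3=False: (¬(P_2 → P_3) ∨ P_1) = False, ¬¬(P_3 → (P_1 ⊕ P_2)) = True, so the formula = True.
Row P_1=False, P_2=False, P_3=True: (¬(P_2 → P_3) ∨ P_1) = False, ¬¬(P_3 → (P_1 ⊕ P_2)) = False, so the formula = False.
Row P_1=True, P_2=True, P_3=True: (¬(P_2 → P_3) ∨ P_1) = True, ¬¬(P_3 → (P_1 ⊕ P_2)) = False, so the formula = True.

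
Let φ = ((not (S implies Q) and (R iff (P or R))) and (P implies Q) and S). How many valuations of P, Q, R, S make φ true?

P  Q  R  S  |  φ
T  T  T  T  |  F
T  T  T  F  |  F
T  T  F  T  |  F
T  T  F  F  |  F
T  F  T  T  |  F
T  F  T  F  |  F
T  F  F  T  |  F
T  F  F  F  |  F
F  T  T  T  |  F
F  T  T  F  |  F
F  T  F  T  |  F
F  T  F  F  |  F
F  F  T  T  |  T
F  F  T  F  |  F
F  F  F  T  |  T
F  F  F  F  |  F
The formula is true on 2 of the 16 rows.

2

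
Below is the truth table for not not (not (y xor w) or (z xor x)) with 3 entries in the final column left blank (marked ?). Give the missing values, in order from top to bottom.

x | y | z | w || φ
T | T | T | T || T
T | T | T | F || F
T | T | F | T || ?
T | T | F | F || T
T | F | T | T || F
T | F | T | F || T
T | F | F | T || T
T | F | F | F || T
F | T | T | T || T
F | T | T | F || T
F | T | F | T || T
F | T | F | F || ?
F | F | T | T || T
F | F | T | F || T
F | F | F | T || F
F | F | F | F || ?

Row x=T, y=T, z=F, w=T: (not (y xor w) or (z xor x)) = T, not (not (y xor w) or (z xor x)) = F, so the formula = T.
Row x=F, y=T, z=F, w=F: (not (y xor w) or (z xor x)) = F, not (not (y xor w) or (z xor x)) = T, so the formula = F.
Row x=F, y=F, z=F, w=F: (not (y xor w) or (z xor x)) = T, not (not (y xor w) or (z xor x)) = F, so the formula = T.

T, F, T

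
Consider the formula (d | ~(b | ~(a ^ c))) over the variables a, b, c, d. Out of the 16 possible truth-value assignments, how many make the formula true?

10

a  b  c  d     (a ^ c)  ~(a ^ c)  (b | ~(a ^ c))  ~(b | ~(a ^ c))  (d | ~(b | ~(a ^ c)))
T  T  T  T        F        T            T                F                   T          
T  T  T  F        F        T            T                F                   F          
T  T  F  T        T        F            T                F                   T          
T  T  F  F        T        F            T                F                   F          
T  F  T  T        F        T            T                F                   T          
T  F  T  F        F        T            T                F                   F          
T  F  F  T        T        F            F                T                   T          
T  F  F  F        T        F            F                T                   T          
F  T  T  T        T        F            T                F                   T          
F  T  T  F        T        F            T                F                   F          
F  T  F  T        F        T            T                F                   T          
F  T  F  F        F        T            T                F                   F          
F  F  T  T        T        F            F                T                   T          
F  F  T  F        T        F            F                T                   T          
F  F  F  T        F        T            T                F                   T          
F  F  F  F        F        T            T                F                   F          
The formula is true on 10 of the 16 rows.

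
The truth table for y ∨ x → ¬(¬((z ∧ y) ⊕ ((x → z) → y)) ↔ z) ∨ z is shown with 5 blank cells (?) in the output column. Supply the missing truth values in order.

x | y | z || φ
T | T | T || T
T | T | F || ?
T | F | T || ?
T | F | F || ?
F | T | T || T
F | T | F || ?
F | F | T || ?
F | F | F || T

Row x=T, y=T, z=F: (y ∨ x) = T, (¬(¬((z ∧ y) ⊕ ((x → z) → y)) ↔ z) ∨ z) = F, so the formula = F.
Row x=T, y=F, z=T: (y ∨ x) = T, (¬(¬((z ∧ y) ⊕ ((x → z) → y)) ↔ z) ∨ z) = T, so the formula = T.
Row x=T, y=F, z=F: (y ∨ x) = T, (¬(¬((z ∧ y) ⊕ ((x → z) → y)) ↔ z) ∨ z) = F, so the formula = F.
Row x=F, y=T, z=F: (y ∨ x) = T, (¬(¬((z ∧ y) ⊕ ((x → z) → y)) ↔ z) ∨ z) = F, so the formula = F.
Row x=F, y=F, z=T: (y ∨ x) = F, (¬(¬((z ∧ y) ⊕ ((x → z) → y)) ↔ z) ∨ z) = T, so the formula = T.

F, T, F, F, T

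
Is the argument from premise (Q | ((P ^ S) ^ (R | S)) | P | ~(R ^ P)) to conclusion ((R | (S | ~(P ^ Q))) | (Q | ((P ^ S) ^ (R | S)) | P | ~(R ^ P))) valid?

yes

P | Q | R | S | φ | ψ
- | - | - | - | - | -
0 | 0 | 0 | 0 | 1 | 1
0 | 0 | 0 | 1 | 1 | 1
0 | 0 | 1 | 0 | 1 | 1
0 | 0 | 1 | 1 | 0 | 1
0 | 1 | 0 | 0 | 1 | 1
0 | 1 | 0 | 1 | 1 | 1
0 | 1 | 1 | 0 | 1 | 1
0 | 1 | 1 | 1 | 1 | 1
1 | 0 | 0 | 0 | 1 | 1
1 | 0 | 0 | 1 | 1 | 1
1 | 0 | 1 | 0 | 1 | 1
1 | 0 | 1 | 1 | 1 | 1
1 | 1 | 0 | 0 | 1 | 1
1 | 1 | 0 | 1 | 1 | 1
1 | 1 | 1 | 0 | 1 | 1
1 | 1 | 1 | 1 | 1 | 1
In every row where φ is true, ψ is also true, so φ ⊨ ψ.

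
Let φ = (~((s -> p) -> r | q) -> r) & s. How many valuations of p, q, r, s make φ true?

p  q  r  s     (s -> p)  (r | q)  ((s -> p) -> (r | q))  ~((s -> p) -> (r | q))  φ
T  T  T  T        T         T               T                      F             T
T  T  T  F        T         T               T                      F             F
T  T  F  T        T         T               T                      F             T
T  T  F  F        T         T               T                      F             F
T  F  T  T        T         T               T                      F             T
T  F  T  F        T         T               T                      F             F
T  F  F  T        T         F               F                      T             F
T  F  F  F        T         F               F                      T             F
F  T  T  T        F         T               T                      F             T
F  T  T  F        T         T               T                      F             F
F  T  F  T        F         T               T                      F             T
F  T  F  F        T         T               T                      F             F
F  F  T  T        F         T               T                      F             T
F  F  T  F        T         T               T                      F             F
F  F  F  T        F         F               T                      F             T
F  F  F  F        T         F               F                      T             F
The formula is true on 7 of the 16 rows.

7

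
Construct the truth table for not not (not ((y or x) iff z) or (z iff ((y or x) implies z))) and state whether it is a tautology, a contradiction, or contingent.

contingent

x  y  z  |  (y or x)  ((y or x) iff z)  not ((y or x) iff z)  ((y or x) implies z)  (z iff ((y or x) implies z))  φ
F  F  F  |     F             T                   F                     T                         F                F
F  F  T  |     F             F                   T                     T                         T                T
F  T  F  |     T             F                   T                     F                         T                T
F  T  T  |     T             T                   F                     T                         T                T
T  F  F  |     T             F                   T                     F                         T                T
T  F  T  |     T             T                   F                     T                         T                T
T  T  F  |     T             F                   T                     F                         T                T
T  T  T  |     T             T                   F                     T                         T                T
7 of 8 rows are T, so the formula is contingent.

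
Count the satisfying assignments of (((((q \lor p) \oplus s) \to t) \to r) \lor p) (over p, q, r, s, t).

26

  p   |   q   |   r   |   s   |   t   ||   φ  
 True |  True |  True |  True |  True ||  True
 True |  True |  True |  True | False ||  True
 True |  True |  True | False |  True ||  True
 True |  True |  True | False | False ||  True
 True |  True | False |  True |  True ||  True
 True |  True | False |  True | False ||  True
 True |  True | False | False |  True ||  True
 True |  True | False | False | False ||  True
 True | False |  True |  True |  True ||  True
 True | False |  True |  True | False ||  True
 True | False |  True | False |  True ||  True
 True | False |  True | False | False ||  True
 True | False | False |  True |  True ||  True
 True | False | False |  True | False ||  True
 True | False | False | False |  True ||  True
 True | False | False | False | False ||  True
False |  True |  True |  True |  True ||  True
False |  True |  True |  True | False ||  True
False |  True |  True | False |  True ||  True
False |  True |  True | False | False ||  True
False |  True | False |  True |  True || False
False |  True | False |  True | False || False
False |  True | False | False |  True || False
False |  True | False | False | False ||  True
False | False |  True |  True |  True ||  True
False | False |  True |  True | False ||  True
False | False |  True | False |  True ||  True
False | False |  True | False | False ||  True
False | False | False |  True |  True || False
False | False | False |  True | False ||  True
False | False | False | False |  True || False
False | False | False | False | False || False
The formula is true on 26 of the 32 rows.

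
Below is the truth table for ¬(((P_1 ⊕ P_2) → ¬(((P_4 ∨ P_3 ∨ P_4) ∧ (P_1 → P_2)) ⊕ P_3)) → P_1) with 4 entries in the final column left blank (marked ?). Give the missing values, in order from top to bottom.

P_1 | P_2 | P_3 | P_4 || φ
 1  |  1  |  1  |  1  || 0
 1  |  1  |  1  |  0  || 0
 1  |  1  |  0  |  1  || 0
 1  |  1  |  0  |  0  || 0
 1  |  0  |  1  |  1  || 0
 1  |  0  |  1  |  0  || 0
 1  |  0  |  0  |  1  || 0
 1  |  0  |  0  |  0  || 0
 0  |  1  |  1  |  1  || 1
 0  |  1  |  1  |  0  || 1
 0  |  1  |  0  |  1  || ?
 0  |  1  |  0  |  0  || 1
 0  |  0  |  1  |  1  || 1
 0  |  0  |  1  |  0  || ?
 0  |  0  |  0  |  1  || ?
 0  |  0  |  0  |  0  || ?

0, 1, 1, 1

Row P_1=0, P_2=1, P_3=0, P_4=1: ((P_1 ⊕ P_2) → ¬(((P_4 ∨ P_3 ∨ P_4) ∧ (P_1 → P_2)) ⊕ P_3)) = 0, (((P_1 ⊕ P_2) → ¬(((P_4 ∨ P_3 ∨ P_4) ∧ (P_1 → P_2)) ⊕ P_3)) → P_1) = 1, so the formula = 0.
Row P_1=0, P_2=0, P_3=1, P_4=0: ((P_1 ⊕ P_2) → ¬(((P_4 ∨ P_3 ∨ P_4) ∧ (P_1 → P_2)) ⊕ P_3)) = 1, (((P_1 ⊕ P_2) → ¬(((P_4 ∨ P_3 ∨ P_4) ∧ (P_1 → P_2)) ⊕ P_3)) → P_1) = 0, so the formula = 1.
Row P_1=0, P_2=0, P_3=0, P_4=1: ((P_1 ⊕ P_2) → ¬(((P_4 ∨ P_3 ∨ P_4) ∧ (P_1 → P_2)) ⊕ P_3)) = 1, (((P_1 ⊕ P_2) → ¬(((P_4 ∨ P_3 ∨ P_4) ∧ (P_1 → P_2)) ⊕ P_3)) → P_1) = 0, so the formula = 1.
Row P_1=0, P_2=0, P_3=0, P_4=0: ((P_1 ⊕ P_2) → ¬(((P_4 ∨ P_3 ∨ P_4) ∧ (P_1 → P_2)) ⊕ P_3)) = 1, (((P_1 ⊕ P_2) → ¬(((P_4 ∨ P_3 ∨ P_4) ∧ (P_1 → P_2)) ⊕ P_3)) → P_1) = 0, so the formula = 1.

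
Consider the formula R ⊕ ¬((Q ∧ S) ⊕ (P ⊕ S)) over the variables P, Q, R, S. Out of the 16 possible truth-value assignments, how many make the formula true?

8

P | Q | R | S | (R ⊕ ¬((Q ∧ S) ⊕ (P ⊕ S)))
- | - | - | - | --------------------------
T | T | T | T |             T             
T | T | T | F |             T             
T | T | F | T |             F             
T | T | F | F |             F             
T | F | T | T |             F             
T | F | T | F |             T             
T | F | F | T |             T             
T | F | F | F |             F             
F | T | T | T |             F             
F | T | T | F |             F             
F | T | F | T |             T             
F | T | F | F |             T             
F | F | T | T |             T             
F | F | T | F |             F             
F | F | F | T |             F             
F | F | F | F |             T             
The formula is true on 8 of the 16 rows.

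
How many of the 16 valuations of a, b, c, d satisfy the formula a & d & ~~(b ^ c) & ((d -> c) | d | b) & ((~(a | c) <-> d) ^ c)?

a | b | c | d || φ
0 | 0 | 0 | 0 || 0
0 | 0 | 0 | 1 || 0
0 | 0 | 1 | 0 || 0
0 | 0 | 1 | 1 || 0
0 | 1 | 0 | 0 || 0
0 | 1 | 0 | 1 || 0
0 | 1 | 1 | 0 || 0
0 | 1 | 1 | 1 || 0
1 | 0 | 0 | 0 || 0
1 | 0 | 0 | 1 || 0
1 | 0 | 1 | 0 || 0
1 | 0 | 1 | 1 || 1
1 | 1 | 0 | 0 || 0
1 | 1 | 0 | 1 || 0
1 | 1 | 1 | 0 || 0
1 | 1 | 1 | 1 || 0
The formula is true on 1 of the 16 rows.

1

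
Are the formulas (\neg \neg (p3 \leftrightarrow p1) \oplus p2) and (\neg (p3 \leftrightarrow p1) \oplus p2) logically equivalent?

not equivalent

p1 | p2 | p3 || φ | ψ
F  | F  | F  || T | F
F  | F  | T  || F | T
F  | T  | F  || F | T
F  | T  | T  || T | F
T  | F  | F  || F | T
T  | F  | T  || T | F
T  | T  | F  || T | F
T  | T  | T  || F | T
The columns differ at p1=F, p2=F, p3=F (φ=T, ψ=F), so they are not equivalent.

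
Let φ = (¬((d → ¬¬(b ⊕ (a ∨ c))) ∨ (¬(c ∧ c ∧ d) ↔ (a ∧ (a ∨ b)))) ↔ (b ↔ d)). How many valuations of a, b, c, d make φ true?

a  b  c  d  |  φ
T  T  T  T  |  T
T  T  T  F  |  T
T  T  F  T  |  F
T  T  F  F  |  T
T  F  T  T  |  T
T  F  T  F  |  F
T  F  F  T  |  T
T  F  F  F  |  F
F  T  T  T  |  F
F  T  T  F  |  T
F  T  F  T  |  F
F  T  F  F  |  T
F  F  T  T  |  T
F  F  T  F  |  F
F  F  F  T  |  F
F  F  F  F  |  F
The formula is true on 8 of the 16 rows.

8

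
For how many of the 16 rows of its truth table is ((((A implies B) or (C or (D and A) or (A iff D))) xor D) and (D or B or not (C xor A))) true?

6

A | B | C | D | (A implies B) | (D and A) | (A iff D) | (C xor A) | not (C xor A) | (D or B or not (C xor A)) | φ
- | - | - | - | ------------- | --------- | --------- | --------- | ------------- | ------------------------- | -
1 | 1 | 1 | 1 |       1       |     1     |     1     |     0     |       1       |             1             | 0
1 | 1 | 1 | 0 |       1       |     0     |     0     |     0     |       1       |             1             | 1
1 | 1 | 0 | 1 |       1       |     1     |     1     |     1     |       0       |             1             | 0
1 | 1 | 0 | 0 |       1       |     0     |     0     |     1     |       0       |             1             | 1
1 | 0 | 1 | 1 |       0       |     1     |     1     |     0     |       1       |             1             | 0
1 | 0 | 1 | 0 |       0       |     0     |     0     |     0     |       1       |             1             | 1
1 | 0 | 0 | 1 |       0       |     1     |     1     |     1     |       0       |             1             | 0
1 | 0 | 0 | 0 |       0       |     0     |     0     |     1     |       0       |             0             | 0
0 | 1 | 1 | 1 |       1       |     0     |     0     |     1     |       0       |             1             | 0
0 | 1 | 1 | 0 |       1       |     0     |     1     |     1     |       0       |             1             | 1
0 | 1 | 0 | 1 |       1       |     0     |     0     |     0     |       1       |             1             | 0
0 | 1 | 0 | 0 |       1       |     0     |     1     |     0     |       1       |             1             | 1
0 | 0 | 1 | 1 |       1       |     0     |     0     |     1     |       0       |             1             | 0
0 | 0 | 1 | 0 |       1       |     0     |     1     |     1     |       0       |             0             | 0
0 | 0 | 0 | 1 |       1       |     0     |     0     |     0     |       1       |             1             | 0
0 | 0 | 0 | 0 |       1       |     0     |     1     |     0     |       1       |             1             | 1
The formula is true on 6 of the 16 rows.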